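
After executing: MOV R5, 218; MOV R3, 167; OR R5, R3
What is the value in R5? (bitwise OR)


Register state trace:
  MOV R5, 218  → R5 = 218 (0b11011010)
  MOV R3, 167  → R3 = 167 (0b10100111)
  OR R5, R3   → R5 = 218 OR 167 = 255 (0b11111111)
Final: R5 = 255

255


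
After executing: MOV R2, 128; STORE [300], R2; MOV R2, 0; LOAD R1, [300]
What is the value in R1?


Register and memory trace:
  MOV R2, 128  → R2 = 128
  STORE [300], R2  → mem[300] = 128
  MOV R2, 0  → R2 = 0
  LOAD R1, [300]  → R1 = mem[300] = 128
Final: R1 = 128

128


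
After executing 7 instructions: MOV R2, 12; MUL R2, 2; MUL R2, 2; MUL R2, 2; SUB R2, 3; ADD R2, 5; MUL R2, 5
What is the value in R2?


Register state trace:
  MOV R2, 12  → R2 = 12
  MUL R2, 2  → R2 = 12 * 2 = 24
  MUL R2, 2  → R2 = 24 * 2 = 48
  MUL R2, 2  → R2 = 48 * 2 = 96
  SUB R2, 3  → R2 = 96 - 3 = 93
  ADD R2, 5  → R2 = 93 + 5 = 98
  MUL R2, 5  → R2 = 98 * 5 = 490
Final: R2 = 490

490


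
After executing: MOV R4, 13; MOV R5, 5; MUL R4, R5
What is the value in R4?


Register state trace:
  MOV R4, 13  → R4 = 13
  MOV R5, 5  → R5 = 5
  MUL R4, R5  → R4 = 13 * 5 = 65
Final: R4 = 65

65


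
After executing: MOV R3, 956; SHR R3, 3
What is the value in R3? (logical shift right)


Register state trace:
  MOV R3, 956  → R3 = 956
  SHR R3, 3  → R3 = 956 >> 3 = 956 // 2^3 = 119
Final: R3 = 119

119


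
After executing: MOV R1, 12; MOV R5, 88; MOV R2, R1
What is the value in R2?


Register state trace:
  MOV R1, 12  → R1 = 12
  MOV R5, 88  → R5 = 88
  MOV R2, R1  → R2 = 12
Final: R2 = 12

12


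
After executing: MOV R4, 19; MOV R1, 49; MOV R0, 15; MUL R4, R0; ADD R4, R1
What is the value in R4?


Register state trace:
  MOV R4, 19  → R4 = 19
  MOV R1, 49  → R1 = 49
  MOV R0, 15  → R0 = 15
  MUL R4, R0  → R4 = 19 * 15 = 285
  ADD R4, R1  → R4 = 285 + 49 = 334
Final: R4 = 334

334


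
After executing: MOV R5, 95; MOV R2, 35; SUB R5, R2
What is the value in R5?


Register state trace:
  MOV R5, 95  → R5 = 95
  MOV R2, 35  → R2 = 35
  SUB R5, R2  → R5 = 95 - 35 = 60
Final: R5 = 60

60


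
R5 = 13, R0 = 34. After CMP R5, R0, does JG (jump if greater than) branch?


Trace:
  R5 = 13, R0 = 34
  CMP R5, R0  → compares 13 vs 34
  JG checks: is 13 greater than 34?
  13 < 34, so condition is false
Branch taken: No

No


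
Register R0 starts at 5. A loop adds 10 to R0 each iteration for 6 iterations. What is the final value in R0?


Starting value: R0 = 5
  Iter 1: R0 = 5 + 10 = 15
  Iter 2: R0 = 15 + 10 = 25
  Iter 3: R0 = 25 + 10 = 35
  Iter 4: R0 = 35 + 10 = 45
  Iter 5: R0 = 45 + 10 = 55
  Iter 6: R0 = 55 + 10 = 65
Final: R0 = 65

65


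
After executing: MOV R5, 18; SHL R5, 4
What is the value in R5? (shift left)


Register state trace:
  MOV R5, 18  → R5 = 18
  SHL R5, 4  → R5 = 18 << 4 = 18 * 2^4 = 288
Final: R5 = 288

288


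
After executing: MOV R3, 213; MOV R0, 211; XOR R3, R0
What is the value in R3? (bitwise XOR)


Register state trace:
  MOV R3, 213  → R3 = 213 (0b11010101)
  MOV R0, 211  → R0 = 211 (0b11010011)
  XOR R3, R0  → R3 = 213 XOR 211 = 6 (0b00000110)
Final: R3 = 6

6


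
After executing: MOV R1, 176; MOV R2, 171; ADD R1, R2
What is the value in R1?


Register state trace:
  MOV R1, 176  → R1 = 176
  MOV R2, 171  → R2 = 171
  ADD R1, R2  → R1 = 176 + 171 = 347
Final: R1 = 347

347


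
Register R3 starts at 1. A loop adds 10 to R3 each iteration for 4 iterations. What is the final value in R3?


Starting value: R3 = 1
  Iter 1: R3 = 1 + 10 = 11
  Iter 2: R3 = 11 + 10 = 21
  Iter 3: R3 = 21 + 10 = 31
  Iter 4: R3 = 31 + 10 = 41
Final: R3 = 41

41


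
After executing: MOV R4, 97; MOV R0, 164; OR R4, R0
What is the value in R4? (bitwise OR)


Register state trace:
  MOV R4, 97  → R4 = 97 (0b01100001)
  MOV R0, 164  → R0 = 164 (0b10100100)
  OR R4, R0   → R4 = 97 OR 164 = 229 (0b11100101)
Final: R4 = 229

229


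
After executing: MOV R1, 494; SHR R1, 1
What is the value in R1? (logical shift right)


Register state trace:
  MOV R1, 494  → R1 = 494
  SHR R1, 1  → R1 = 494 >> 1 = 494 // 2^1 = 247
Final: R1 = 247

247


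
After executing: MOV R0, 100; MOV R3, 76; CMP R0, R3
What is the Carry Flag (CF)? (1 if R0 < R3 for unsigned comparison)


Register state trace:
  MOV R0, 100  → R0 = 100
  MOV R3, 76  → R3 = 76
  CMP R0, R3  → unsigned 100 - 76: no borrow
  100 >= 76, so CF = 0
CF = 0

0


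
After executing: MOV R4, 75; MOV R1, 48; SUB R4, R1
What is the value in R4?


Register state trace:
  MOV R4, 75  → R4 = 75
  MOV R1, 48  → R1 = 48
  SUB R4, R1  → R4 = 75 - 48 = 27
Final: R4 = 27

27


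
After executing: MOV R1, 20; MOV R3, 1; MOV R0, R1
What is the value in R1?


Register state trace:
  MOV R1, 20  → R1 = 20
  MOV R3, 1  → R3 = 1
  MOV R0, R1  → R0 = 20
Final: R1 = 20

20


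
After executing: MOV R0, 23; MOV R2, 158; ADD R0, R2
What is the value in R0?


Register state trace:
  MOV R0, 23  → R0 = 23
  MOV R2, 158  → R2 = 158
  ADD R0, R2  → R0 = 23 + 158 = 181
Final: R0 = 181

181


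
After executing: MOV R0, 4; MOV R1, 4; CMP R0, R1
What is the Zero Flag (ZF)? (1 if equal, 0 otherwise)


Register state trace:
  MOV R0, 4  → R0 = 4
  MOV R1, 4  → R1 = 4
  CMP R0, R1  → computes 4 - 4 = 0
  Result is zero, so values are equal
ZF = 1

1


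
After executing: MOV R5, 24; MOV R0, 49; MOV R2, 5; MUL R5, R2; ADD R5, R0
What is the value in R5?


Register state trace:
  MOV R5, 24  → R5 = 24
  MOV R0, 49  → R0 = 49
  MOV R2, 5  → R2 = 5
  MUL R5, R2  → R5 = 24 * 5 = 120
  ADD R5, R0  → R5 = 120 + 49 = 169
Final: R5 = 169

169


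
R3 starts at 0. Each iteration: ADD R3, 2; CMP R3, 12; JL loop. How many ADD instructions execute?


Loop trace (R3 starts at 0, target 12, step 2):
  ADD #1: R3 = 0 + 2 = 2  → 2 < 12, loop
  ADD #2: R3 = 2 + 2 = 4  → 4 < 12, loop
  ADD #3: R3 = 4 + 2 = 6  → 6 < 12, loop
  ADD #4: R3 = 6 + 2 = 8  → 8 < 12, loop
  ADD #5: R3 = 8 + 2 = 10  → 10 < 12, loop
  ADD #6: R3 = 10 + 2 = 12  → 12 >= 12, exit
Total ADD instructions: 6

6


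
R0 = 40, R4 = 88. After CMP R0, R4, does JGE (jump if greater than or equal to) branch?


Trace:
  R0 = 40, R4 = 88
  CMP R0, R4  → compares 40 vs 88
  JGE checks: is 40 greater than or equal to 88?
  40 < 88, so condition is false
Branch taken: No

No


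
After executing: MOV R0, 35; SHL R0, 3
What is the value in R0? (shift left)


Register state trace:
  MOV R0, 35  → R0 = 35
  SHL R0, 3  → R0 = 35 << 3 = 35 * 2^3 = 280
Final: R0 = 280

280


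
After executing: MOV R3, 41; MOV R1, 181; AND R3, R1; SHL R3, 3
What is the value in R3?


Register state trace:
  MOV R3, 41  → R3 = 41 (0b00101001)
  MOV R1, 181  → R1 = 181 (0b10110101)
  AND R3, R1  → R3 = 41 AND 181 = 33 (0b00100001)
  SHL R3, 3  → R3 = 33 << 3 = 264
Final: R3 = 264

264


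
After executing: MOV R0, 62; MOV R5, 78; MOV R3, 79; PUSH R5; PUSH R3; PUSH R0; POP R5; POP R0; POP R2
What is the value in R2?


Stack trace (top is rightmost):
  MOV R0, 62  → R0 = 62
  MOV R5, 78  → R5 = 78
  MOV R3, 79  → R3 = 79
  PUSH R5  → stack: [78]
  PUSH R3  → stack: [78, 79]
  PUSH R0  → stack: [78, 79, 62]
  POP R5  → R5 = 62, stack: [78, 79]
  POP R0  → R0 = 79, stack: [78]
  POP R2  → R2 = 78, stack: []
Final: R2 = 78

78


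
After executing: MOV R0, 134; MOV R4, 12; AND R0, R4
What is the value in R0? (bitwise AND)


Register state trace:
  MOV R0, 134  → R0 = 134 (0b10000110)
  MOV R4, 12  → R4 = 12 (0b00001100)
  AND R0, R4  → R0 = 134 AND 12 = 4 (0b00000100)
Final: R0 = 4

4


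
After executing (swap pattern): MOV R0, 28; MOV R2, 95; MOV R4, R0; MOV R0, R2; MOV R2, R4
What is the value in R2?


Register state trace (swap pattern):
  MOV R0, 28  → R0 = 28
  MOV R2, 95  → R2 = 95
  MOV R4, R0  → R4 = 28  (save R0)
  MOV R0, R2  → R0 = 95  (R0 gets R2's value)
  MOV R2, R4  → R2 = 28  (R2 gets saved value)
Final: R2 = 28

28


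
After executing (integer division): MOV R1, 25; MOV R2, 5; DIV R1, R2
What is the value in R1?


Register state trace:
  MOV R1, 25  → R1 = 25
  MOV R2, 5  → R2 = 5
  DIV R1, R2  → R1 = 25 // 5 = 5
Final: R1 = 5

5


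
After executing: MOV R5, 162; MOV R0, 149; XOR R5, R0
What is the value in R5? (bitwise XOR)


Register state trace:
  MOV R5, 162  → R5 = 162 (0b10100010)
  MOV R0, 149  → R0 = 149 (0b10010101)
  XOR R5, R0  → R5 = 162 XOR 149 = 55 (0b00110111)
Final: R5 = 55

55


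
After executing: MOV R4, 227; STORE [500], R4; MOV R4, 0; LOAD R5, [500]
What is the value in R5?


Register and memory trace:
  MOV R4, 227  → R4 = 227
  STORE [500], R4  → mem[500] = 227
  MOV R4, 0  → R4 = 0
  LOAD R5, [500]  → R5 = mem[500] = 227
Final: R5 = 227

227


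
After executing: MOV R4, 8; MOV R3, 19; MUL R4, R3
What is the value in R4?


Register state trace:
  MOV R4, 8  → R4 = 8
  MOV R3, 19  → R3 = 19
  MUL R4, R3  → R4 = 8 * 19 = 152
Final: R4 = 152

152


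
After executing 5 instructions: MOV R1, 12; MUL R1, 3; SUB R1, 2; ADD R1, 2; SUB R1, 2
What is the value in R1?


Register state trace:
  MOV R1, 12  → R1 = 12
  MUL R1, 3  → R1 = 12 * 3 = 36
  SUB R1, 2  → R1 = 36 - 2 = 34
  ADD R1, 2  → R1 = 34 + 2 = 36
  SUB R1, 2  → R1 = 36 - 2 = 34
Final: R1 = 34

34


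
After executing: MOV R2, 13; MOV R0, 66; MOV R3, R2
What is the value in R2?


Register state trace:
  MOV R2, 13  → R2 = 13
  MOV R0, 66  → R0 = 66
  MOV R3, R2  → R3 = 13
Final: R2 = 13

13


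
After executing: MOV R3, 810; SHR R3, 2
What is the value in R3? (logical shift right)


Register state trace:
  MOV R3, 810  → R3 = 810
  SHR R3, 2  → R3 = 810 >> 2 = 810 // 2^2 = 202
Final: R3 = 202

202


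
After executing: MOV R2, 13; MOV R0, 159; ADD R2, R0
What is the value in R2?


Register state trace:
  MOV R2, 13  → R2 = 13
  MOV R0, 159  → R0 = 159
  ADD R2, R0  → R2 = 13 + 159 = 172
Final: R2 = 172

172


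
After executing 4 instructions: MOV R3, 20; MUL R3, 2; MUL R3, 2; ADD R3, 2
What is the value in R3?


Register state trace:
  MOV R3, 20  → R3 = 20
  MUL R3, 2  → R3 = 20 * 2 = 40
  MUL R3, 2  → R3 = 40 * 2 = 80
  ADD R3, 2  → R3 = 80 + 2 = 82
Final: R3 = 82

82


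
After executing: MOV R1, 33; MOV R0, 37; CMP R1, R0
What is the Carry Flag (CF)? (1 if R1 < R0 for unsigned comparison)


Register state trace:
  MOV R1, 33  → R1 = 33
  MOV R0, 37  → R0 = 37
  CMP R1, R0  → unsigned 33 - 37: borrow occurs
  33 < 37, so CF = 1
CF = 1

1


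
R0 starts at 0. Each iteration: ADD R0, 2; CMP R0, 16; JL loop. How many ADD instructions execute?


Loop trace (R0 starts at 0, target 16, step 2):
  ADD #1: R0 = 0 + 2 = 2  → 2 < 16, loop
  ADD #2: R0 = 2 + 2 = 4  → 4 < 16, loop
  ADD #3: R0 = 4 + 2 = 6  → 6 < 16, loop
  ADD #4: R0 = 6 + 2 = 8  → 8 < 16, loop
  ADD #5: R0 = 8 + 2 = 10  → 10 < 16, loop
  ADD #6: R0 = 10 + 2 = 12  → 12 < 16, loop
  ADD #7: R0 = 12 + 2 = 14  → 14 < 16, loop
  ADD #8: R0 = 14 + 2 = 16  → 16 >= 16, exit
Total ADD instructions: 8

8


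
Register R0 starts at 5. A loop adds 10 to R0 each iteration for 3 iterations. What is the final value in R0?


Starting value: R0 = 5
  Iter 1: R0 = 5 + 10 = 15
  Iter 2: R0 = 15 + 10 = 25
  Iter 3: R0 = 25 + 10 = 35
Final: R0 = 35

35


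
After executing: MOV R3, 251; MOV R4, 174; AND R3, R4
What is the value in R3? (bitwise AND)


Register state trace:
  MOV R3, 251  → R3 = 251 (0b11111011)
  MOV R4, 174  → R4 = 174 (0b10101110)
  AND R3, R4  → R3 = 251 AND 174 = 170 (0b10101010)
Final: R3 = 170

170


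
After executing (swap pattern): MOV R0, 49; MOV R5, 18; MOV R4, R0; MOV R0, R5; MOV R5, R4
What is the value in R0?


Register state trace (swap pattern):
  MOV R0, 49  → R0 = 49
  MOV R5, 18  → R5 = 18
  MOV R4, R0  → R4 = 49  (save R0)
  MOV R0, R5  → R0 = 18  (R0 gets R5's value)
  MOV R5, R4  → R5 = 49  (R5 gets saved value)
Final: R0 = 18

18


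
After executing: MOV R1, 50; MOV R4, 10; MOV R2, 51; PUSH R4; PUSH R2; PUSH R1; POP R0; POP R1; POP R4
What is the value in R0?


Stack trace (top is rightmost):
  MOV R1, 50  → R1 = 50
  MOV R4, 10  → R4 = 10
  MOV R2, 51  → R2 = 51
  PUSH R4  → stack: [10]
  PUSH R2  → stack: [10, 51]
  PUSH R1  → stack: [10, 51, 50]
  POP R0  → R0 = 50, stack: [10, 51]
  POP R1  → R1 = 51, stack: [10]
  POP R4  → R4 = 10, stack: []
Final: R0 = 50

50


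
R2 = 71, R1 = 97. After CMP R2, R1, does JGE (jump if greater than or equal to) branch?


Trace:
  R2 = 71, R1 = 97
  CMP R2, R1  → compares 71 vs 97
  JGE checks: is 71 greater than or equal to 97?
  71 < 97, so condition is false
Branch taken: No

No


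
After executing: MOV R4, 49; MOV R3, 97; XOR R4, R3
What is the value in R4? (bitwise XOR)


Register state trace:
  MOV R4, 49  → R4 = 49 (0b00110001)
  MOV R3, 97  → R3 = 97 (0b01100001)
  XOR R4, R3  → R4 = 49 XOR 97 = 80 (0b01010000)
Final: R4 = 80

80


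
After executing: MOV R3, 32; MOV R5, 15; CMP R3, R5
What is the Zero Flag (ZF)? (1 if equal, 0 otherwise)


Register state trace:
  MOV R3, 32  → R3 = 32
  MOV R5, 15  → R5 = 15
  CMP R3, R5  → computes 32 - 15 = 17
  Result is nonzero, so values are not equal
ZF = 0

0


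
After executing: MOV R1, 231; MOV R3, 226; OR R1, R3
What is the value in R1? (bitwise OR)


Register state trace:
  MOV R1, 231  → R1 = 231 (0b11100111)
  MOV R3, 226  → R3 = 226 (0b11100010)
  OR R1, R3   → R1 = 231 OR 226 = 231 (0b11100111)
Final: R1 = 231

231


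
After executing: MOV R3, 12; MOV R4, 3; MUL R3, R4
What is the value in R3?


Register state trace:
  MOV R3, 12  → R3 = 12
  MOV R4, 3  → R4 = 3
  MUL R3, R4  → R3 = 12 * 3 = 36
Final: R3 = 36

36


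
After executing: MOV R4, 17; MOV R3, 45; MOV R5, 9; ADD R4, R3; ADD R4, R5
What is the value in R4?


Register state trace:
  MOV R4, 17  → R4 = 17
  MOV R3, 45  → R3 = 45
  MOV R5, 9  → R5 = 9
  ADD R4, R3  → R4 = 17 + 45 = 62
  ADD R4, R5  → R4 = 62 + 9 = 71
Final: R4 = 71

71


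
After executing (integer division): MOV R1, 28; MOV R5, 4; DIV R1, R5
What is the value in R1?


Register state trace:
  MOV R1, 28  → R1 = 28
  MOV R5, 4  → R5 = 4
  DIV R1, R5  → R1 = 28 // 4 = 7
Final: R1 = 7

7


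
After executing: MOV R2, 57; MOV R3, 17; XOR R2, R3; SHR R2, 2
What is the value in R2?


Register state trace:
  MOV R2, 57  → R2 = 57 (0b00111001)
  MOV R3, 17  → R3 = 17 (0b00010001)
  XOR R2, R3  → R2 = 57 XOR 17 = 40 (0b00101000)
  SHR R2, 2  → R2 = 40 >> 2 = 10
Final: R2 = 10

10


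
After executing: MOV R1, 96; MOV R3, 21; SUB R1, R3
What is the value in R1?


Register state trace:
  MOV R1, 96  → R1 = 96
  MOV R3, 21  → R3 = 21
  SUB R1, R3  → R1 = 96 - 21 = 75
Final: R1 = 75

75


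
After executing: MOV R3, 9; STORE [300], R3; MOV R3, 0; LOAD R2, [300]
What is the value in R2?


Register and memory trace:
  MOV R3, 9  → R3 = 9
  STORE [300], R3  → mem[300] = 9
  MOV R3, 0  → R3 = 0
  LOAD R2, [300]  → R2 = mem[300] = 9
Final: R2 = 9

9


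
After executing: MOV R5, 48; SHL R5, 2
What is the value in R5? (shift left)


Register state trace:
  MOV R5, 48  → R5 = 48
  SHL R5, 2  → R5 = 48 << 2 = 48 * 2^2 = 192
Final: R5 = 192

192


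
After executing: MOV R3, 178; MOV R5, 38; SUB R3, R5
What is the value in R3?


Register state trace:
  MOV R3, 178  → R3 = 178
  MOV R5, 38  → R5 = 38
  SUB R3, R5  → R3 = 178 - 38 = 140
Final: R3 = 140

140


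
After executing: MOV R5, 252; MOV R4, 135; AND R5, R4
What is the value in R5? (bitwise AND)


Register state trace:
  MOV R5, 252  → R5 = 252 (0b11111100)
  MOV R4, 135  → R4 = 135 (0b10000111)
  AND R5, R4  → R5 = 252 AND 135 = 132 (0b10000100)
Final: R5 = 132

132


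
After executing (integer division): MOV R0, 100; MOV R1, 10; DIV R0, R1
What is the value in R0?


Register state trace:
  MOV R0, 100  → R0 = 100
  MOV R1, 10  → R1 = 10
  DIV R0, R1  → R0 = 100 // 10 = 10
Final: R0 = 10

10


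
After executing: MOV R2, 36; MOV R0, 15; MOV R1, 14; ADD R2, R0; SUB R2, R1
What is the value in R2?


Register state trace:
  MOV R2, 36  → R2 = 36
  MOV R0, 15  → R0 = 15
  MOV R1, 14  → R1 = 14
  ADD R2, R0  → R2 = 36 + 15 = 51
  SUB R2, R1  → R2 = 51 - 14 = 37
Final: R2 = 37

37


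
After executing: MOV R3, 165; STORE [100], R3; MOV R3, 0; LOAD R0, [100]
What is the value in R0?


Register and memory trace:
  MOV R3, 165  → R3 = 165
  STORE [100], R3  → mem[100] = 165
  MOV R3, 0  → R3 = 0
  LOAD R0, [100]  → R0 = mem[100] = 165
Final: R0 = 165

165


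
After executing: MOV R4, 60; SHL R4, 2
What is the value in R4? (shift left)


Register state trace:
  MOV R4, 60  → R4 = 60
  SHL R4, 2  → R4 = 60 << 2 = 60 * 2^2 = 240
Final: R4 = 240

240


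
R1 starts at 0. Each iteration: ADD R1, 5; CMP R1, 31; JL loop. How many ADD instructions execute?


Loop trace (R1 starts at 0, target 31, step 5):
  ADD #1: R1 = 0 + 5 = 5  → 5 < 31, loop
  ADD #2: R1 = 5 + 5 = 10  → 10 < 31, loop
  ADD #3: R1 = 10 + 5 = 15  → 15 < 31, loop
  ADD #4: R1 = 15 + 5 = 20  → 20 < 31, loop
  ADD #5: R1 = 20 + 5 = 25  → 25 < 31, loop
  ADD #6: R1 = 25 + 5 = 30  → 30 < 31, loop
  ADD #7: R1 = 30 + 5 = 35  → 35 >= 31, exit
Total ADD instructions: 7

7


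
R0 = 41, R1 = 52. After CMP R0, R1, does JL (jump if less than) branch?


Trace:
  R0 = 41, R1 = 52
  CMP R0, R1  → compares 41 vs 52
  JL checks: is 41 less than 52?
  41 < 52, so condition is true
Branch taken: Yes

Yes


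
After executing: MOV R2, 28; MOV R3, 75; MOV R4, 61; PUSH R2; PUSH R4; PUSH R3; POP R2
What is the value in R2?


Stack trace (top is rightmost):
  MOV R2, 28  → R2 = 28
  MOV R3, 75  → R3 = 75
  MOV R4, 61  → R4 = 61
  PUSH R2  → stack: [28]
  PUSH R4  → stack: [28, 61]
  PUSH R3  → stack: [28, 61, 75]
  POP R2  → R2 = 75, stack: [28, 61]
Final: R2 = 75

75


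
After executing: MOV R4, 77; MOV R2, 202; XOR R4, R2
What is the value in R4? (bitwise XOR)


Register state trace:
  MOV R4, 77  → R4 = 77 (0b01001101)
  MOV R2, 202  → R2 = 202 (0b11001010)
  XOR R4, R2  → R4 = 77 XOR 202 = 135 (0b10000111)
Final: R4 = 135

135


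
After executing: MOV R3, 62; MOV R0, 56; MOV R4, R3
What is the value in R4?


Register state trace:
  MOV R3, 62  → R3 = 62
  MOV R0, 56  → R0 = 56
  MOV R4, R3  → R4 = 62
Final: R4 = 62

62


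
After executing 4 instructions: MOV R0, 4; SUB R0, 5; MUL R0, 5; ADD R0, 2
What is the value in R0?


Register state trace:
  MOV R0, 4  → R0 = 4
  SUB R0, 5  → R0 = 4 - 5 = -1
  MUL R0, 5  → R0 = -1 * 5 = -5
  ADD R0, 2  → R0 = -5 + 2 = -3
Final: R0 = -3

-3


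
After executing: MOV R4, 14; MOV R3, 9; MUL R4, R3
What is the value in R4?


Register state trace:
  MOV R4, 14  → R4 = 14
  MOV R3, 9  → R3 = 9
  MUL R4, R3  → R4 = 14 * 9 = 126
Final: R4 = 126

126


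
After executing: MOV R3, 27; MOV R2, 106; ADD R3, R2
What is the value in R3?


Register state trace:
  MOV R3, 27  → R3 = 27
  MOV R2, 106  → R2 = 106
  ADD R3, R2  → R3 = 27 + 106 = 133
Final: R3 = 133

133


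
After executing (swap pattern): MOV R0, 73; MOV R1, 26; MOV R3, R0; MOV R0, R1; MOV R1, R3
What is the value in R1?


Register state trace (swap pattern):
  MOV R0, 73  → R0 = 73
  MOV R1, 26  → R1 = 26
  MOV R3, R0  → R3 = 73  (save R0)
  MOV R0, R1  → R0 = 26  (R0 gets R1's value)
  MOV R1, R3  → R1 = 73  (R1 gets saved value)
Final: R1 = 73

73


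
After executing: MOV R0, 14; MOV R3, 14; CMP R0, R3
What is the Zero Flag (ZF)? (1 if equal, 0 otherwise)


Register state trace:
  MOV R0, 14  → R0 = 14
  MOV R3, 14  → R3 = 14
  CMP R0, R3  → computes 14 - 14 = 0
  Result is zero, so values are equal
ZF = 1

1


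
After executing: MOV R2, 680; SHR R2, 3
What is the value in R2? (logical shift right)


Register state trace:
  MOV R2, 680  → R2 = 680
  SHR R2, 3  → R2 = 680 >> 3 = 680 // 2^3 = 85
Final: R2 = 85

85


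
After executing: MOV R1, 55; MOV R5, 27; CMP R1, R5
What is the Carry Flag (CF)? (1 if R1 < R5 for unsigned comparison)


Register state trace:
  MOV R1, 55  → R1 = 55
  MOV R5, 27  → R5 = 27
  CMP R1, R5  → unsigned 55 - 27: no borrow
  55 >= 27, so CF = 0
CF = 0

0


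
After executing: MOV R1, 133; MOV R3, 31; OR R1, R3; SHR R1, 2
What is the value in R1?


Register state trace:
  MOV R1, 133  → R1 = 133 (0b10000101)
  MOV R3, 31  → R3 = 31 (0b00011111)
  OR R1, R3  → R1 = 133 OR 31 = 159 (0b10011111)
  SHR R1, 2  → R1 = 159 >> 2 = 39
Final: R1 = 39

39


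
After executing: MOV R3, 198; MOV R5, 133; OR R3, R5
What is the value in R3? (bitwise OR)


Register state trace:
  MOV R3, 198  → R3 = 198 (0b11000110)
  MOV R5, 133  → R5 = 133 (0b10000101)
  OR R3, R5   → R3 = 198 OR 133 = 199 (0b11000111)
Final: R3 = 199

199


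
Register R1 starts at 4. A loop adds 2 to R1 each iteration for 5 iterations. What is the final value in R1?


Starting value: R1 = 4
  Iter 1: R1 = 4 + 2 = 6
  Iter 2: R1 = 6 + 2 = 8
  Iter 3: R1 = 8 + 2 = 10
  Iter 4: R1 = 10 + 2 = 12
  Iter 5: R1 = 12 + 2 = 14
Final: R1 = 14

14


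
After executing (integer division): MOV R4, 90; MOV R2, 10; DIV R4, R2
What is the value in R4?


Register state trace:
  MOV R4, 90  → R4 = 90
  MOV R2, 10  → R2 = 10
  DIV R4, R2  → R4 = 90 // 10 = 9
Final: R4 = 9

9


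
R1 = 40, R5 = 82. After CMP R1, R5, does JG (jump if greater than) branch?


Trace:
  R1 = 40, R5 = 82
  CMP R1, R5  → compares 40 vs 82
  JG checks: is 40 greater than 82?
  40 < 82, so condition is false
Branch taken: No

No


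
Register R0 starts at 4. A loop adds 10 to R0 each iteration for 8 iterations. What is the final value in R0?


Starting value: R0 = 4
  Iter 1: R0 = 4 + 10 = 14
  Iter 2: R0 = 14 + 10 = 24
  Iter 3: R0 = 24 + 10 = 34
  Iter 4: R0 = 34 + 10 = 44
  Iter 5: R0 = 44 + 10 = 54
  Iter 6: R0 = 54 + 10 = 64
  Iter 7: R0 = 64 + 10 = 74
  Iter 8: R0 = 74 + 10 = 84
Final: R0 = 84

84


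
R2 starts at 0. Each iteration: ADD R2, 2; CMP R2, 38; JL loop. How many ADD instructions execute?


Loop trace (R2 starts at 0, target 38, step 2):
  ADD #1: R2 = 0 + 2 = 2  → 2 < 38, loop
  ADD #2: R2 = 2 + 2 = 4  → 4 < 38, loop
  ADD #3: R2 = 4 + 2 = 6  → 6 < 38, loop
  ADD #4: R2 = 6 + 2 = 8  → 8 < 38, loop
  ADD #5: R2 = 8 + 2 = 10  → 10 < 38, loop
  ADD #6: R2 = 10 + 2 = 12  → 12 < 38, loop
  ADD #7: R2 = 12 + 2 = 14  → 14 < 38, loop
  ADD #8: R2 = 14 + 2 = 16  → 16 < 38, loop
  ADD #9: R2 = 16 + 2 = 18  → 18 < 38, loop
  ADD #10: R2 = 18 + 2 = 20  → 20 < 38, loop
  ADD #11: R2 = 20 + 2 = 22  → 22 < 38, loop
  ADD #12: R2 = 22 + 2 = 24  → 24 < 38, loop
  ADD #13: R2 = 24 + 2 = 26  → 26 < 38, loop
  ADD #14: R2 = 26 + 2 = 28  → 28 < 38, loop
  ADD #15: R2 = 28 + 2 = 30  → 30 < 38, loop
  ADD #16: R2 = 30 + 2 = 32  → 32 < 38, loop
  ADD #17: R2 = 32 + 2 = 34  → 34 < 38, loop
  ADD #18: R2 = 34 + 2 = 36  → 36 < 38, loop
  ADD #19: R2 = 36 + 2 = 38  → 38 >= 38, exit
Total ADD instructions: 19

19


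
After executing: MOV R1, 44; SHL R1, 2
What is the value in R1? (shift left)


Register state trace:
  MOV R1, 44  → R1 = 44
  SHL R1, 2  → R1 = 44 << 2 = 44 * 2^2 = 176
Final: R1 = 176

176


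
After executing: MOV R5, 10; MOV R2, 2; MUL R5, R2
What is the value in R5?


Register state trace:
  MOV R5, 10  → R5 = 10
  MOV R2, 2  → R2 = 2
  MUL R5, R2  → R5 = 10 * 2 = 20
Final: R5 = 20

20


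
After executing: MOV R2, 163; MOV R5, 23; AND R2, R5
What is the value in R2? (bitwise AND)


Register state trace:
  MOV R2, 163  → R2 = 163 (0b10100011)
  MOV R5, 23  → R5 = 23 (0b00010111)
  AND R2, R5  → R2 = 163 AND 23 = 3 (0b00000011)
Final: R2 = 3

3


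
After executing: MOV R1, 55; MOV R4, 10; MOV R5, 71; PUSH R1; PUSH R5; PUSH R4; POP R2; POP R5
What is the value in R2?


Stack trace (top is rightmost):
  MOV R1, 55  → R1 = 55
  MOV R4, 10  → R4 = 10
  MOV R5, 71  → R5 = 71
  PUSH R1  → stack: [55]
  PUSH R5  → stack: [55, 71]
  PUSH R4  → stack: [55, 71, 10]
  POP R2  → R2 = 10, stack: [55, 71]
  POP R5  → R5 = 71, stack: [55]
Final: R2 = 10

10


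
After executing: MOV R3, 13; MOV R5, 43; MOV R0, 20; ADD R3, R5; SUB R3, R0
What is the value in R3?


Register state trace:
  MOV R3, 13  → R3 = 13
  MOV R5, 43  → R5 = 43
  MOV R0, 20  → R0 = 20
  ADD R3, R5  → R3 = 13 + 43 = 56
  SUB R3, R0  → R3 = 56 - 20 = 36
Final: R3 = 36

36


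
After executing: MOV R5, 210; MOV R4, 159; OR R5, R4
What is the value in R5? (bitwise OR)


Register state trace:
  MOV R5, 210  → R5 = 210 (0b11010010)
  MOV R4, 159  → R4 = 159 (0b10011111)
  OR R5, R4   → R5 = 210 OR 159 = 223 (0b11011111)
Final: R5 = 223

223


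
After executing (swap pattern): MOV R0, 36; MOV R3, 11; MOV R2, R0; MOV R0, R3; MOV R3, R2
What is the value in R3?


Register state trace (swap pattern):
  MOV R0, 36  → R0 = 36
  MOV R3, 11  → R3 = 11
  MOV R2, R0  → R2 = 36  (save R0)
  MOV R0, R3  → R0 = 11  (R0 gets R3's value)
  MOV R3, R2  → R3 = 36  (R3 gets saved value)
Final: R3 = 36

36


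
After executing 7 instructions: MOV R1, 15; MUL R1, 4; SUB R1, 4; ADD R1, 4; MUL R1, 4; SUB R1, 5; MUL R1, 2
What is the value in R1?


Register state trace:
  MOV R1, 15  → R1 = 15
  MUL R1, 4  → R1 = 15 * 4 = 60
  SUB R1, 4  → R1 = 60 - 4 = 56
  ADD R1, 4  → R1 = 56 + 4 = 60
  MUL R1, 4  → R1 = 60 * 4 = 240
  SUB R1, 5  → R1 = 240 - 5 = 235
  MUL R1, 2  → R1 = 235 * 2 = 470
Final: R1 = 470

470


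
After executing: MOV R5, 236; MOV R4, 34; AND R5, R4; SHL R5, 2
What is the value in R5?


Register state trace:
  MOV R5, 236  → R5 = 236 (0b11101100)
  MOV R4, 34  → R4 = 34 (0b00100010)
  AND R5, R4  → R5 = 236 AND 34 = 32 (0b00100000)
  SHL R5, 2  → R5 = 32 << 2 = 128
Final: R5 = 128

128


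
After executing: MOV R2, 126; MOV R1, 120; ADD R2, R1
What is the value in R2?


Register state trace:
  MOV R2, 126  → R2 = 126
  MOV R1, 120  → R1 = 120
  ADD R2, R1  → R2 = 126 + 120 = 246
Final: R2 = 246

246


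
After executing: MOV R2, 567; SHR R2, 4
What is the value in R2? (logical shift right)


Register state trace:
  MOV R2, 567  → R2 = 567
  SHR R2, 4  → R2 = 567 >> 4 = 567 // 2^4 = 35
Final: R2 = 35

35


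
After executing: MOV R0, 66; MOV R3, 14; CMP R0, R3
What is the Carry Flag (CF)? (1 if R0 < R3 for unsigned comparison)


Register state trace:
  MOV R0, 66  → R0 = 66
  MOV R3, 14  → R3 = 14
  CMP R0, R3  → unsigned 66 - 14: no borrow
  66 >= 14, so CF = 0
CF = 0

0


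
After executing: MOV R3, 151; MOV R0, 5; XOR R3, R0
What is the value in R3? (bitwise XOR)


Register state trace:
  MOV R3, 151  → R3 = 151 (0b10010111)
  MOV R0, 5  → R0 = 5 (0b00000101)
  XOR R3, R0  → R3 = 151 XOR 5 = 146 (0b10010010)
Final: R3 = 146

146


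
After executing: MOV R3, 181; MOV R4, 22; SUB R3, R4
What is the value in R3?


Register state trace:
  MOV R3, 181  → R3 = 181
  MOV R4, 22  → R4 = 22
  SUB R3, R4  → R3 = 181 - 22 = 159
Final: R3 = 159

159


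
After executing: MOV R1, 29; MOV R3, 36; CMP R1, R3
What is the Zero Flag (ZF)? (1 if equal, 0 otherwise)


Register state trace:
  MOV R1, 29  → R1 = 29
  MOV R3, 36  → R3 = 36
  CMP R1, R3  → computes 29 - 36 = -7
  Result is nonzero, so values are not equal
ZF = 0

0


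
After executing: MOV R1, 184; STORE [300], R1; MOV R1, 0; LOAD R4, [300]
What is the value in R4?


Register and memory trace:
  MOV R1, 184  → R1 = 184
  STORE [300], R1  → mem[300] = 184
  MOV R1, 0  → R1 = 0
  LOAD R4, [300]  → R4 = mem[300] = 184
Final: R4 = 184

184


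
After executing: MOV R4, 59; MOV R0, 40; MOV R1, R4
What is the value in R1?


Register state trace:
  MOV R4, 59  → R4 = 59
  MOV R0, 40  → R0 = 40
  MOV R1, R4  → R1 = 59
Final: R1 = 59

59


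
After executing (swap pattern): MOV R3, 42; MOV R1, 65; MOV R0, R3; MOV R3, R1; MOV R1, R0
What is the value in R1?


Register state trace (swap pattern):
  MOV R3, 42  → R3 = 42
  MOV R1, 65  → R1 = 65
  MOV R0, R3  → R0 = 42  (save R3)
  MOV R3, R1  → R3 = 65  (R3 gets R1's value)
  MOV R1, R0  → R1 = 42  (R1 gets saved value)
Final: R1 = 42

42


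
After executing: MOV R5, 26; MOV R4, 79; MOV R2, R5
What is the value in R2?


Register state trace:
  MOV R5, 26  → R5 = 26
  MOV R4, 79  → R4 = 79
  MOV R2, R5  → R2 = 26
Final: R2 = 26

26


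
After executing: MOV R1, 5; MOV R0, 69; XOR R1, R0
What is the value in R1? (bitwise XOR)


Register state trace:
  MOV R1, 5  → R1 = 5 (0b00000101)
  MOV R0, 69  → R0 = 69 (0b01000101)
  XOR R1, R0  → R1 = 5 XOR 69 = 64 (0b01000000)
Final: R1 = 64

64


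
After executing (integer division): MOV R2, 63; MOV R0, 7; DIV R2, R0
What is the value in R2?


Register state trace:
  MOV R2, 63  → R2 = 63
  MOV R0, 7  → R0 = 7
  DIV R2, R0  → R2 = 63 // 7 = 9
Final: R2 = 9

9


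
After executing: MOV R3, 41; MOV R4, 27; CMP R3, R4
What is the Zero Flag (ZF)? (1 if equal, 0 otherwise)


Register state trace:
  MOV R3, 41  → R3 = 41
  MOV R4, 27  → R4 = 27
  CMP R3, R4  → computes 41 - 27 = 14
  Result is nonzero, so values are not equal
ZF = 0

0


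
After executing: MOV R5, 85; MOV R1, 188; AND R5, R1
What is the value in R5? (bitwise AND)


Register state trace:
  MOV R5, 85  → R5 = 85 (0b01010101)
  MOV R1, 188  → R1 = 188 (0b10111100)
  AND R5, R1  → R5 = 85 AND 188 = 20 (0b00010100)
Final: R5 = 20

20


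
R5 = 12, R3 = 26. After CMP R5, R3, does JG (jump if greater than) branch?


Trace:
  R5 = 12, R3 = 26
  CMP R5, R3  → compares 12 vs 26
  JG checks: is 12 greater than 26?
  12 < 26, so condition is false
Branch taken: No

No


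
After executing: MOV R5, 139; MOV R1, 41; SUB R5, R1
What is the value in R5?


Register state trace:
  MOV R5, 139  → R5 = 139
  MOV R1, 41  → R1 = 41
  SUB R5, R1  → R5 = 139 - 41 = 98
Final: R5 = 98

98


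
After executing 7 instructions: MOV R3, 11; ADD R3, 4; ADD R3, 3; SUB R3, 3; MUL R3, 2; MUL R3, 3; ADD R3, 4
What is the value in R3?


Register state trace:
  MOV R3, 11  → R3 = 11
  ADD R3, 4  → R3 = 11 + 4 = 15
  ADD R3, 3  → R3 = 15 + 3 = 18
  SUB R3, 3  → R3 = 18 - 3 = 15
  MUL R3, 2  → R3 = 15 * 2 = 30
  MUL R3, 3  → R3 = 30 * 3 = 90
  ADD R3, 4  → R3 = 90 + 4 = 94
Final: R3 = 94

94


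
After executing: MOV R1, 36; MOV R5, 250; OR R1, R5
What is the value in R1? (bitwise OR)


Register state trace:
  MOV R1, 36  → R1 = 36 (0b00100100)
  MOV R5, 250  → R5 = 250 (0b11111010)
  OR R1, R5   → R1 = 36 OR 250 = 254 (0b11111110)
Final: R1 = 254

254


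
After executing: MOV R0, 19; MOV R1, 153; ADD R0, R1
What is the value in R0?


Register state trace:
  MOV R0, 19  → R0 = 19
  MOV R1, 153  → R1 = 153
  ADD R0, R1  → R0 = 19 + 153 = 172
Final: R0 = 172

172


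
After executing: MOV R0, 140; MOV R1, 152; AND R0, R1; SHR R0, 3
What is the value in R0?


Register state trace:
  MOV R0, 140  → R0 = 140 (0b10001100)
  MOV R1, 152  → R1 = 152 (0b10011000)
  AND R0, R1  → R0 = 140 AND 152 = 136 (0b10001000)
  SHR R0, 3  → R0 = 136 >> 3 = 17
Final: R0 = 17

17


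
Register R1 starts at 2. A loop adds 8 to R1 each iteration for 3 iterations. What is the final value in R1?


Starting value: R1 = 2
  Iter 1: R1 = 2 + 8 = 10
  Iter 2: R1 = 10 + 8 = 18
  Iter 3: R1 = 18 + 8 = 26
Final: R1 = 26

26


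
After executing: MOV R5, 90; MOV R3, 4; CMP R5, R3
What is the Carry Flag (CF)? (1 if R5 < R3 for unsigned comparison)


Register state trace:
  MOV R5, 90  → R5 = 90
  MOV R3, 4  → R3 = 4
  CMP R5, R3  → unsigned 90 - 4: no borrow
  90 >= 4, so CF = 0
CF = 0

0


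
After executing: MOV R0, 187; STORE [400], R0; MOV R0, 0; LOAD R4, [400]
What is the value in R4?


Register and memory trace:
  MOV R0, 187  → R0 = 187
  STORE [400], R0  → mem[400] = 187
  MOV R0, 0  → R0 = 0
  LOAD R4, [400]  → R4 = mem[400] = 187
Final: R4 = 187

187


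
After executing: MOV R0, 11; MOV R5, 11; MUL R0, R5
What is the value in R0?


Register state trace:
  MOV R0, 11  → R0 = 11
  MOV R5, 11  → R5 = 11
  MUL R0, R5  → R0 = 11 * 11 = 121
Final: R0 = 121

121


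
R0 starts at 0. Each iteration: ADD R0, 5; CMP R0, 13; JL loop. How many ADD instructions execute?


Loop trace (R0 starts at 0, target 13, step 5):
  ADD #1: R0 = 0 + 5 = 5  → 5 < 13, loop
  ADD #2: R0 = 5 + 5 = 10  → 10 < 13, loop
  ADD #3: R0 = 10 + 5 = 15  → 15 >= 13, exit
Total ADD instructions: 3

3


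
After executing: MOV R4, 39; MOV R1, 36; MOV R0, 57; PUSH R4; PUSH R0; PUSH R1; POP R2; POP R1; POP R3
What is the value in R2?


Stack trace (top is rightmost):
  MOV R4, 39  → R4 = 39
  MOV R1, 36  → R1 = 36
  MOV R0, 57  → R0 = 57
  PUSH R4  → stack: [39]
  PUSH R0  → stack: [39, 57]
  PUSH R1  → stack: [39, 57, 36]
  POP R2  → R2 = 36, stack: [39, 57]
  POP R1  → R1 = 57, stack: [39]
  POP R3  → R3 = 39, stack: []
Final: R2 = 36

36


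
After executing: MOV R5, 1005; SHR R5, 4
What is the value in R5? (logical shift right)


Register state trace:
  MOV R5, 1005  → R5 = 1005
  SHR R5, 4  → R5 = 1005 >> 4 = 1005 // 2^4 = 62
Final: R5 = 62

62


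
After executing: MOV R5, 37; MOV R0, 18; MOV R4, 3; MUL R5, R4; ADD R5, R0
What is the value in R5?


Register state trace:
  MOV R5, 37  → R5 = 37
  MOV R0, 18  → R0 = 18
  MOV R4, 3  → R4 = 3
  MUL R5, R4  → R5 = 37 * 3 = 111
  ADD R5, R0  → R5 = 111 + 18 = 129
Final: R5 = 129

129


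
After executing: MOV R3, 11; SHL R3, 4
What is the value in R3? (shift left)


Register state trace:
  MOV R3, 11  → R3 = 11
  SHL R3, 4  → R3 = 11 << 4 = 11 * 2^4 = 176
Final: R3 = 176

176


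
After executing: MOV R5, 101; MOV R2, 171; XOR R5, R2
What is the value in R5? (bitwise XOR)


Register state trace:
  MOV R5, 101  → R5 = 101 (0b01100101)
  MOV R2, 171  → R2 = 171 (0b10101011)
  XOR R5, R2  → R5 = 101 XOR 171 = 206 (0b11001110)
Final: R5 = 206

206


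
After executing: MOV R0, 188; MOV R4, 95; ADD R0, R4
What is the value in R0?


Register state trace:
  MOV R0, 188  → R0 = 188
  MOV R4, 95  → R4 = 95
  ADD R0, R4  → R0 = 188 + 95 = 283
Final: R0 = 283

283


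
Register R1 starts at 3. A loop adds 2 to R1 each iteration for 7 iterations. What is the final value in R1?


Starting value: R1 = 3
  Iter 1: R1 = 3 + 2 = 5
  Iter 2: R1 = 5 + 2 = 7
  Iter 3: R1 = 7 + 2 = 9
  Iter 4: R1 = 9 + 2 = 11
  Iter 5: R1 = 11 + 2 = 13
  Iter 6: R1 = 13 + 2 = 15
  Iter 7: R1 = 15 + 2 = 17
Final: R1 = 17

17


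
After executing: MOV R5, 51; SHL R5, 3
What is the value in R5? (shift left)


Register state trace:
  MOV R5, 51  → R5 = 51
  SHL R5, 3  → R5 = 51 << 3 = 51 * 2^3 = 408
Final: R5 = 408

408


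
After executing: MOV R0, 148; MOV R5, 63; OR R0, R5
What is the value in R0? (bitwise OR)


Register state trace:
  MOV R0, 148  → R0 = 148 (0b10010100)
  MOV R5, 63  → R5 = 63 (0b00111111)
  OR R0, R5   → R0 = 148 OR 63 = 191 (0b10111111)
Final: R0 = 191

191


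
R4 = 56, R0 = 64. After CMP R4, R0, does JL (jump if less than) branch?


Trace:
  R4 = 56, R0 = 64
  CMP R4, R0  → compares 56 vs 64
  JL checks: is 56 less than 64?
  56 < 64, so condition is true
Branch taken: Yes

Yes


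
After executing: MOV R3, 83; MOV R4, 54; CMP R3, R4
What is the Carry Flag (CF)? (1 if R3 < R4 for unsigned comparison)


Register state trace:
  MOV R3, 83  → R3 = 83
  MOV R4, 54  → R4 = 54
  CMP R3, R4  → unsigned 83 - 54: no borrow
  83 >= 54, so CF = 0
CF = 0

0


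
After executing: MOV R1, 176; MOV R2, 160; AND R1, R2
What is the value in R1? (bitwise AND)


Register state trace:
  MOV R1, 176  → R1 = 176 (0b10110000)
  MOV R2, 160  → R2 = 160 (0b10100000)
  AND R1, R2  → R1 = 176 AND 160 = 160 (0b10100000)
Final: R1 = 160

160


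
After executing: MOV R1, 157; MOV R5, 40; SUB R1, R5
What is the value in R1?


Register state trace:
  MOV R1, 157  → R1 = 157
  MOV R5, 40  → R5 = 40
  SUB R1, R5  → R1 = 157 - 40 = 117
Final: R1 = 117

117


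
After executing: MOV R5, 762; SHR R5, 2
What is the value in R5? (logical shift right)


Register state trace:
  MOV R5, 762  → R5 = 762
  SHR R5, 2  → R5 = 762 >> 2 = 762 // 2^2 = 190
Final: R5 = 190

190


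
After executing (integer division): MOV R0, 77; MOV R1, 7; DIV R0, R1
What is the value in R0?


Register state trace:
  MOV R0, 77  → R0 = 77
  MOV R1, 7  → R1 = 7
  DIV R0, R1  → R0 = 77 // 7 = 11
Final: R0 = 11

11


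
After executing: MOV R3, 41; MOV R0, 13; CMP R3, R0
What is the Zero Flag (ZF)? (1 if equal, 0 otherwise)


Register state trace:
  MOV R3, 41  → R3 = 41
  MOV R0, 13  → R0 = 13
  CMP R3, R0  → computes 41 - 13 = 28
  Result is nonzero, so values are not equal
ZF = 0

0


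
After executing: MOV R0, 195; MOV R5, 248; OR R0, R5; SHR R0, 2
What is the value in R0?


Register state trace:
  MOV R0, 195  → R0 = 195 (0b11000011)
  MOV R5, 248  → R5 = 248 (0b11111000)
  OR R0, R5  → R0 = 195 OR 248 = 251 (0b11111011)
  SHR R0, 2  → R0 = 251 >> 2 = 62
Final: R0 = 62

62


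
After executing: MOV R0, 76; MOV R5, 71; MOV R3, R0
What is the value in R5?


Register state trace:
  MOV R0, 76  → R0 = 76
  MOV R5, 71  → R5 = 71
  MOV R3, R0  → R3 = 76
Final: R5 = 71

71


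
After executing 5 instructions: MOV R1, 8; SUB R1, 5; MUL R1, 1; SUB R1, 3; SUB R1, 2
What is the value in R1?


Register state trace:
  MOV R1, 8  → R1 = 8
  SUB R1, 5  → R1 = 8 - 5 = 3
  MUL R1, 1  → R1 = 3 * 1 = 3
  SUB R1, 3  → R1 = 3 - 3 = 0
  SUB R1, 2  → R1 = 0 - 2 = -2
Final: R1 = -2

-2


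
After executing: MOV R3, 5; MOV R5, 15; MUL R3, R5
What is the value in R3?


Register state trace:
  MOV R3, 5  → R3 = 5
  MOV R5, 15  → R5 = 15
  MUL R3, R5  → R3 = 5 * 15 = 75
Final: R3 = 75

75


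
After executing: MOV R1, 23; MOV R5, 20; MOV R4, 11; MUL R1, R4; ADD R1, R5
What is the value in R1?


Register state trace:
  MOV R1, 23  → R1 = 23
  MOV R5, 20  → R5 = 20
  MOV R4, 11  → R4 = 11
  MUL R1, R4  → R1 = 23 * 11 = 253
  ADD R1, R5  → R1 = 253 + 20 = 273
Final: R1 = 273

273


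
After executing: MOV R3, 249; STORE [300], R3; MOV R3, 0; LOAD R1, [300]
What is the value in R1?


Register and memory trace:
  MOV R3, 249  → R3 = 249
  STORE [300], R3  → mem[300] = 249
  MOV R3, 0  → R3 = 0
  LOAD R1, [300]  → R1 = mem[300] = 249
Final: R1 = 249

249


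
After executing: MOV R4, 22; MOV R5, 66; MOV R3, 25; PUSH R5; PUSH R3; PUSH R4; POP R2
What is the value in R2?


Stack trace (top is rightmost):
  MOV R4, 22  → R4 = 22
  MOV R5, 66  → R5 = 66
  MOV R3, 25  → R3 = 25
  PUSH R5  → stack: [66]
  PUSH R3  → stack: [66, 25]
  PUSH R4  → stack: [66, 25, 22]
  POP R2  → R2 = 22, stack: [66, 25]
Final: R2 = 22

22


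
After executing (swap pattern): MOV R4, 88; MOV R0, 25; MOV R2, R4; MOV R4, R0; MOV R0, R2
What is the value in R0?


Register state trace (swap pattern):
  MOV R4, 88  → R4 = 88
  MOV R0, 25  → R0 = 25
  MOV R2, R4  → R2 = 88  (save R4)
  MOV R4, R0  → R4 = 25  (R4 gets R0's value)
  MOV R0, R2  → R0 = 88  (R0 gets saved value)
Final: R0 = 88

88


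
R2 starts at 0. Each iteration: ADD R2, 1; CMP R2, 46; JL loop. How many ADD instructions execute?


Loop trace (R2 starts at 0, target 46, step 1):
  ADD #1: R2 = 0 + 1 = 1  → 1 < 46, loop
  ADD #2: R2 = 1 + 1 = 2  → 2 < 46, loop
  ADD #3: R2 = 2 + 1 = 3  → 3 < 46, loop
  ADD #4: R2 = 3 + 1 = 4  → 4 < 46, loop
  ADD #5: R2 = 4 + 1 = 5  → 5 < 46, loop
  ADD #6: R2 = 5 + 1 = 6  → 6 < 46, loop
  ADD #7: R2 = 6 + 1 = 7  → 7 < 46, loop
  ADD #8: R2 = 7 + 1 = 8  → 8 < 46, loop
  ADD #9: R2 = 8 + 1 = 9  → 9 < 46, loop
  ADD #10: R2 = 9 + 1 = 10  → 10 < 46, loop
  ADD #11: R2 = 10 + 1 = 11  → 11 < 46, loop
  ADD #12: R2 = 11 + 1 = 12  → 12 < 46, loop
  ADD #13: R2 = 12 + 1 = 13  → 13 < 46, loop
  ADD #14: R2 = 13 + 1 = 14  → 14 < 46, loop
  ADD #15: R2 = 14 + 1 = 15  → 15 < 46, loop
  ADD #16: R2 = 15 + 1 = 16  → 16 < 46, loop
  ADD #17: R2 = 16 + 1 = 17  → 17 < 46, loop
  ADD #18: R2 = 17 + 1 = 18  → 18 < 46, loop
  ADD #19: R2 = 18 + 1 = 19  → 19 < 46, loop
  ADD #20: R2 = 19 + 1 = 20  → 20 < 46, loop
  ADD #21: R2 = 20 + 1 = 21  → 21 < 46, loop
  ADD #22: R2 = 21 + 1 = 22  → 22 < 46, loop
  ADD #23: R2 = 22 + 1 = 23  → 23 < 46, loop
  ADD #24: R2 = 23 + 1 = 24  → 24 < 46, loop
  ADD #25: R2 = 24 + 1 = 25  → 25 < 46, loop
  ADD #26: R2 = 25 + 1 = 26  → 26 < 46, loop
  ADD #27: R2 = 26 + 1 = 27  → 27 < 46, loop
  ADD #28: R2 = 27 + 1 = 28  → 28 < 46, loop
  ADD #29: R2 = 28 + 1 = 29  → 29 < 46, loop
  ADD #30: R2 = 29 + 1 = 30  → 30 < 46, loop
  ADD #31: R2 = 30 + 1 = 31  → 31 < 46, loop
  ADD #32: R2 = 31 + 1 = 32  → 32 < 46, loop
  ADD #33: R2 = 32 + 1 = 33  → 33 < 46, loop
  ADD #34: R2 = 33 + 1 = 34  → 34 < 46, loop
  ADD #35: R2 = 34 + 1 = 35  → 35 < 46, loop
  ADD #36: R2 = 35 + 1 = 36  → 36 < 46, loop
  ADD #37: R2 = 36 + 1 = 37  → 37 < 46, loop
  ADD #38: R2 = 37 + 1 = 38  → 38 < 46, loop
  ADD #39: R2 = 38 + 1 = 39  → 39 < 46, loop
  ADD #40: R2 = 39 + 1 = 40  → 40 < 46, loop
  ADD #41: R2 = 40 + 1 = 41  → 41 < 46, loop
  ADD #42: R2 = 41 + 1 = 42  → 42 < 46, loop
  ADD #43: R2 = 42 + 1 = 43  → 43 < 46, loop
  ADD #44: R2 = 43 + 1 = 44  → 44 < 46, loop
  ADD #45: R2 = 44 + 1 = 45  → 45 < 46, loop
  ADD #46: R2 = 45 + 1 = 46  → 46 >= 46, exit
Total ADD instructions: 46

46
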